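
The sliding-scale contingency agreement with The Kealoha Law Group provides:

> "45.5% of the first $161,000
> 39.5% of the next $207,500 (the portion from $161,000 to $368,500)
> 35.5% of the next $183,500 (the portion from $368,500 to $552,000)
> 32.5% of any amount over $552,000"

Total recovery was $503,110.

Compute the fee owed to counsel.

$203,004.05

First $161,000 at 45.5% = $73,255.00
Next $207,500 at 39.5% = $81,962.50
Remaining $134,610 at 35.5% = $47,786.55
Fee: $73,255.00 + $81,962.50 + $47,786.55 = $203,004.05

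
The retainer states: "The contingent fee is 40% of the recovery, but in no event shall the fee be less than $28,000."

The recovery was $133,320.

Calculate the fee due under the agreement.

40% of $133,320 = $53,328.00
That exceeds the $28,000 minimum.

$53,328.00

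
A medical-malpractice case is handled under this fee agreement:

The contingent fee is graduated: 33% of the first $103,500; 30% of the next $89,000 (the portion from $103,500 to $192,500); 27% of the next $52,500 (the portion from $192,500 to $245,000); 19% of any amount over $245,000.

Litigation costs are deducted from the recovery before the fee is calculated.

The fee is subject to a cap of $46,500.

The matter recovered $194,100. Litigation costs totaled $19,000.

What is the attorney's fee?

Fee base (net of costs): $194,100 − $19,000 = $175,100
First $103,500 at 33% = $34,155.00
Remaining $71,600 at 30% = $21,480.00
Fee: $34,155.00 + $21,480.00 = $55,635.00
$55,635.00 exceeds the $46,500 cap, so the fee is capped at $46,500.00.

$46,500.00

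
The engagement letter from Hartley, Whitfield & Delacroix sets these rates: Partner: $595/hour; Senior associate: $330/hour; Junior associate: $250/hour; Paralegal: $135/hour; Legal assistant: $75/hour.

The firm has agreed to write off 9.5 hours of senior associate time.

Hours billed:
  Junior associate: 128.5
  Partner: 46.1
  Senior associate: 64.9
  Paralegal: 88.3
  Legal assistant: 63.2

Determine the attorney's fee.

$94,497.00

Partner: 46.1 × $595 = $27,429.50
Senior associate: 64.9 × $330 = $21,417.00
Junior associate: 128.5 × $250 = $32,125.00
Paralegal: 88.3 × $135 = $11,920.50
Legal assistant: 63.2 × $75 = $4,740.00
Subtotal: $97,632.00
Write-off: 9.5 × $330 = $3,135.00
Total: $97,632.00 − $3,135.00 = $94,497.00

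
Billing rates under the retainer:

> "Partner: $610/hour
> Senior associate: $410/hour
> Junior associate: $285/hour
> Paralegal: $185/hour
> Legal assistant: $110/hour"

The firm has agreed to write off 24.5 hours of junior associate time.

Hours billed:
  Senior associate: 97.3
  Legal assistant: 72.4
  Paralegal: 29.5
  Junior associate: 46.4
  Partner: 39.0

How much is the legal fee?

$83,346.00

Partner: 39.0 × $610 = $23,790.00
Senior associate: 97.3 × $410 = $39,893.00
Junior associate: 46.4 × $285 = $13,224.00
Paralegal: 29.5 × $185 = $5,457.50
Legal assistant: 72.4 × $110 = $7,964.00
Subtotal: $90,328.50
Write-off: 24.5 × $285 = $6,982.50
Total: $90,328.50 − $6,982.50 = $83,346.00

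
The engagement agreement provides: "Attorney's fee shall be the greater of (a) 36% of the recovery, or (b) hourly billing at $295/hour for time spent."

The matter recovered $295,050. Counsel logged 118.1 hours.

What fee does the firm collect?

$106,218.00

(a) 36% of $295,050 = $106,218.00
(b) 118.1 × $295 = $34,839.50
The greater is (a): $106,218.00.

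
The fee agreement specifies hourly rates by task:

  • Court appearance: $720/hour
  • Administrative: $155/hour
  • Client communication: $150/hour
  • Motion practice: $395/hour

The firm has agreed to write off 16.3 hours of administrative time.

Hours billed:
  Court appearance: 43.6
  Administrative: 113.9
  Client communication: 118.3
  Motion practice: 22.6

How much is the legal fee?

Court appearance: 43.6 × $720 = $31,392.00
Administrative: 113.9 × $155 = $17,654.50
Client communication: 118.3 × $150 = $17,745.00
Motion practice: 22.6 × $395 = $8,927.00
Subtotal: $75,718.50
Write-off: 16.3 × $155 = $2,526.50
Total: $75,718.50 − $2,526.50 = $73,192.00

$73,192.00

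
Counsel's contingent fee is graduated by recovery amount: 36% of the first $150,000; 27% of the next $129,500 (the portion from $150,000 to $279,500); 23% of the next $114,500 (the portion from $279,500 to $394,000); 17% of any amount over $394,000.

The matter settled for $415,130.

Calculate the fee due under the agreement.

$118,892.10

First $150,000 at 36% = $54,000.00
Next $129,500 at 27% = $34,965.00
Next $114,500 at 23% = $26,335.00
Remaining $21,130 at 17% = $3,592.10
Fee: $54,000.00 + $34,965.00 + $26,335.00 + $3,592.10 = $118,892.10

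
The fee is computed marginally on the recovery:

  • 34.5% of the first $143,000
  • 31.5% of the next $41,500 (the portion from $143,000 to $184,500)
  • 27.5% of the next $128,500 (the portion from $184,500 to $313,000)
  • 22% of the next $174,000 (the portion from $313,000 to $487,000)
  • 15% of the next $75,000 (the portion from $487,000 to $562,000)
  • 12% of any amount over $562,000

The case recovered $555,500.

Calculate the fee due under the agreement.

First $143,000 at 34.5% = $49,335.00
Next $41,500 at 31.5% = $13,072.50
Next $128,500 at 27.5% = $35,337.50
Next $174,000 at 22% = $38,280.00
Remaining $68,500 at 15% = $10,275.00
Fee: $49,335.00 + $13,072.50 + $35,337.50 + $38,280.00 + $10,275.00 = $146,300.00

$146,300.00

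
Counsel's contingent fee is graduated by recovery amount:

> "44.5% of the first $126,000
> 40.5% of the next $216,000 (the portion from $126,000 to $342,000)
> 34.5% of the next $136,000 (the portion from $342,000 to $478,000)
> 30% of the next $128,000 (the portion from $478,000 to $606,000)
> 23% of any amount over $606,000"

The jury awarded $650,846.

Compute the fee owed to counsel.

First $126,000 at 44.5% = $56,070.00
Next $216,000 at 40.5% = $87,480.00
Next $136,000 at 34.5% = $46,920.00
Next $128,000 at 30% = $38,400.00
Remaining $44,846 at 23% = $10,314.58
Fee: $56,070.00 + $87,480.00 + $46,920.00 + $38,400.00 + $10,314.58 = $239,184.58

$239,184.58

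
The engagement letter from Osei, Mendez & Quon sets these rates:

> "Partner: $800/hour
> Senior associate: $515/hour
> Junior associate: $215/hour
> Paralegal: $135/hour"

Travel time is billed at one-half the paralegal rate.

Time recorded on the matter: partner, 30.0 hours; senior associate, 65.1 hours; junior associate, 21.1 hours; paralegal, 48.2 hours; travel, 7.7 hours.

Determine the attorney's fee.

$69,089.75

Partner: 30.0 × $800 = $24,000.00
Senior associate: 65.1 × $515 = $33,526.50
Junior associate: 21.1 × $215 = $4,536.50
Paralegal: 48.2 × $135 = $6,507.00
Subtotal: $24,000.00 + $33,526.50 + $4,536.50 + $6,507.00 = $68,570.00
Travel: 7.7 × ($135 ÷ 2) = 7.7 × $67.50 = $519.75
Total: $68,570.00 + $519.75 = $69,089.75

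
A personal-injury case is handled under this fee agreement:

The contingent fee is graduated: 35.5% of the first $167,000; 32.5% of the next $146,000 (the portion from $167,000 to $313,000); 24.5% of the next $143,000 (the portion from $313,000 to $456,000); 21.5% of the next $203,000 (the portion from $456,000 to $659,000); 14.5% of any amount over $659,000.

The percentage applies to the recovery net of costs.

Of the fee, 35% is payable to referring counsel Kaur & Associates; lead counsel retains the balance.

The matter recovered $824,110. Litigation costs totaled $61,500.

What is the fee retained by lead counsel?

Fee base (net of costs): $824,110 − $61,500 = $762,610
First $167,000 at 35.5% = $59,285.00
Next $146,000 at 32.5% = $47,450.00
Next $143,000 at 24.5% = $35,035.00
Next $203,000 at 21.5% = $43,645.00
Remaining $103,610 at 14.5% = $15,023.45
Fee: $59,285.00 + $47,450.00 + $35,035.00 + $43,645.00 + $15,023.45 = $200,438.45
Referral share: 35% of $200,438.45 = $70,153.46; lead counsel retains $200,438.45 − $70,153.46 = $130,284.99.

$130,284.99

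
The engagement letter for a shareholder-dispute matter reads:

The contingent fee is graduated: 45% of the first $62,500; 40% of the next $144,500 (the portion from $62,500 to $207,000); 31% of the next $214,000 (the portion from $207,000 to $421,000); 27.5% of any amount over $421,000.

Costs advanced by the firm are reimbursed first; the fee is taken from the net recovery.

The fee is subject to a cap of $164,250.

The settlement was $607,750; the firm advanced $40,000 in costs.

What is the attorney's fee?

Fee base (net of costs): $607,750 − $40,000 = $567,750
First $62,500 at 45% = $28,125.00
Next $144,500 at 40% = $57,800.00
Next $214,000 at 31% = $66,340.00
Remaining $146,750 at 27.5% = $40,356.25
Fee: $28,125.00 + $57,800.00 + $66,340.00 + $40,356.25 = $192,621.25
$192,621.25 exceeds the $164,250 cap, so the fee is capped at $164,250.00.

$164,250.00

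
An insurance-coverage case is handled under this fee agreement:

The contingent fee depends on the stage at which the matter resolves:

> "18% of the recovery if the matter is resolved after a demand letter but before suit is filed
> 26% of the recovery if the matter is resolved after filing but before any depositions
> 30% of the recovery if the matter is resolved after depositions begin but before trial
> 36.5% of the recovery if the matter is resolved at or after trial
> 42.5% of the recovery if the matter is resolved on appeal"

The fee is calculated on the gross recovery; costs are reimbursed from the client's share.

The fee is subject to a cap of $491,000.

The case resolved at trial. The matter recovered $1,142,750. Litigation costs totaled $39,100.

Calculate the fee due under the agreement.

Fee base is the gross recovery, $1,142,750; costs are reimbursed separately.
The matter resolved at trial, so the 36.5% rate applies.
$1,142,750 × 36.5% = $417,103.75
$417,103.75 is under the $491,000 cap.

$417,103.75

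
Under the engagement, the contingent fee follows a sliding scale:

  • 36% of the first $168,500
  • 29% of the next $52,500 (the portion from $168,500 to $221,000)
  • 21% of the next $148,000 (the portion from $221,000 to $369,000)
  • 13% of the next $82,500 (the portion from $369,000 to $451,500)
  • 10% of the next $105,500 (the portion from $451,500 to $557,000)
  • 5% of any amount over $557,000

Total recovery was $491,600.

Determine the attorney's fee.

First $168,500 at 36% = $60,660.00
Next $52,500 at 29% = $15,225.00
Next $148,000 at 21% = $31,080.00
Next $82,500 at 13% = $10,725.00
Remaining $40,100 at 10% = $4,010.00
Fee: $60,660.00 + $15,225.00 + $31,080.00 + $10,725.00 + $4,010.00 = $121,700.00

$121,700.00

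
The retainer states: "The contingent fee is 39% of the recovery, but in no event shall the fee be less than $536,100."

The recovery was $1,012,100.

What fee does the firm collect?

39% of $1,012,100 = $394,719.00
That is below the $536,100 minimum, so the minimum applies.

$536,100.00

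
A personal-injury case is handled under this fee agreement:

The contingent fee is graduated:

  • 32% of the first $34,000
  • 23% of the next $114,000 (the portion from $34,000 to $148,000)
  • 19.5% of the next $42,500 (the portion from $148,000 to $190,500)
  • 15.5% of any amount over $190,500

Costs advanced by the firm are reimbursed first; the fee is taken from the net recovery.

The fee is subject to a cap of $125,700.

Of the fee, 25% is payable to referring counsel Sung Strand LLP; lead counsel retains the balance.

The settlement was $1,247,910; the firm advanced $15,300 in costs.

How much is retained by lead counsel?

$94,275.00

Fee base (net of costs): $1,247,910 − $15,300 = $1,232,610
First $34,000 at 32% = $10,880.00
Next $114,000 at 23% = $26,220.00
Next $42,500 at 19.5% = $8,287.50
Remaining $1,042,110 at 15.5% = $161,527.05
Fee: $10,880.00 + $26,220.00 + $8,287.50 + $161,527.05 = $206,914.55
$206,914.55 exceeds the $125,700 cap, so the fee is capped at $125,700.00.
Referral share: 25% of $125,700.00 = $31,425.00; lead counsel retains $125,700.00 − $31,425.00 = $94,275.00.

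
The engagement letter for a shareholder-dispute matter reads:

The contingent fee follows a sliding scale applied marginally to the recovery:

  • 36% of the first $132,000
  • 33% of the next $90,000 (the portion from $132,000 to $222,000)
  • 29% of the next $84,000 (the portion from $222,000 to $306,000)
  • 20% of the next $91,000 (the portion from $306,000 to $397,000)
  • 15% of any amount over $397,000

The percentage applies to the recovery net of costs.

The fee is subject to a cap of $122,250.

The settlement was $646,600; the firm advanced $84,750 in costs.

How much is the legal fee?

Fee base (net of costs): $646,600 − $84,750 = $561,850
First $132,000 at 36% = $47,520.00
Next $90,000 at 33% = $29,700.00
Next $84,000 at 29% = $24,360.00
Next $91,000 at 20% = $18,200.00
Remaining $164,850 at 15% = $24,727.50
Fee: $47,520.00 + $29,700.00 + $24,360.00 + $18,200.00 + $24,727.50 = $144,507.50
$144,507.50 exceeds the $122,250 cap, so the fee is capped at $122,250.00.

$122,250.00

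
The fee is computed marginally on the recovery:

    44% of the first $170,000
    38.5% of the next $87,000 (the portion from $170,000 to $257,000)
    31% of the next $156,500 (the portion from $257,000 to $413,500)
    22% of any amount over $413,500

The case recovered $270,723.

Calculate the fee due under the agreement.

First $170,000 at 44% = $74,800.00
Next $87,000 at 38.5% = $33,495.00
Remaining $13,723 at 31% = $4,254.13
Fee: $74,800.00 + $33,495.00 + $4,254.13 = $112,549.13

$112,549.13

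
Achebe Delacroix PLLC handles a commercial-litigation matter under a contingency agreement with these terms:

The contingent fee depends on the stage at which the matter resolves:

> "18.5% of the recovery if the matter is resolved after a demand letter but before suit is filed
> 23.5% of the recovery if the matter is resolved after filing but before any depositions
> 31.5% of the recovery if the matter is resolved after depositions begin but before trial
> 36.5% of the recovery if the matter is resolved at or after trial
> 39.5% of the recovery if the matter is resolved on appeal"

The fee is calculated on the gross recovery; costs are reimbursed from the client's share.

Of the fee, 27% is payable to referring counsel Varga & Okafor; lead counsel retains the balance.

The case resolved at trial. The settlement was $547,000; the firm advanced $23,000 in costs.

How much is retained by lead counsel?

$145,748.15

Fee base is the gross recovery, $547,000; costs are reimbursed separately.
The matter resolved at trial, so the 36.5% rate applies.
$547,000 × 36.5% = $199,655.00
Referral share: 27% of $199,655.00 = $53,906.85; lead counsel retains $199,655.00 − $53,906.85 = $145,748.15.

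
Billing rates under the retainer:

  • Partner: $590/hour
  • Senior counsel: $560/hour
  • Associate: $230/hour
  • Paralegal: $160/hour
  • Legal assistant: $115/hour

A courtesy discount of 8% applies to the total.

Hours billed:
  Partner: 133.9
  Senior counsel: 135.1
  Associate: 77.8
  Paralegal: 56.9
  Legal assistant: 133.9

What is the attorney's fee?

$181,289.22

Partner: 133.9 × $590 = $79,001.00
Senior counsel: 135.1 × $560 = $75,656.00
Associate: 77.8 × $230 = $17,894.00
Paralegal: 56.9 × $160 = $9,104.00
Legal assistant: 133.9 × $115 = $15,398.50
Subtotal: $197,053.50
Less 8% discount: −$15,764.28
Total: $197,053.50 − $15,764.28 = $181,289.22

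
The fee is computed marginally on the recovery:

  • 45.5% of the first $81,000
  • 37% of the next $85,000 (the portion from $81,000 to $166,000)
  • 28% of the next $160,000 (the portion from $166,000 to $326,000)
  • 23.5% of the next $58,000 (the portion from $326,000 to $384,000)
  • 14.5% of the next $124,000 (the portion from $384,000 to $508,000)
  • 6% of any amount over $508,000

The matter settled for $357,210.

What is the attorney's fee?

$120,439.35

First $81,000 at 45.5% = $36,855.00
Next $85,000 at 37% = $31,450.00
Next $160,000 at 28% = $44,800.00
Remaining $31,210 at 23.5% = $7,334.35
Fee: $36,855.00 + $31,450.00 + $44,800.00 + $7,334.35 = $120,439.35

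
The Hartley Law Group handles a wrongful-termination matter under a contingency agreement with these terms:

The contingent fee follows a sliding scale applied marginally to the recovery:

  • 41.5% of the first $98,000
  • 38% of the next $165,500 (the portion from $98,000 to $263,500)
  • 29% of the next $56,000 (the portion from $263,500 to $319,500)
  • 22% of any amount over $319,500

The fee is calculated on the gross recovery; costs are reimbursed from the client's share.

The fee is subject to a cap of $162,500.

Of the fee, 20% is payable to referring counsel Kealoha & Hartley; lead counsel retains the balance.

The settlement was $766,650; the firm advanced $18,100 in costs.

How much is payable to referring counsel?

$32,500.00

Fee base is the gross recovery, $766,650; costs are reimbursed separately.
First $98,000 at 41.5% = $40,670.00
Next $165,500 at 38% = $62,890.00
Next $56,000 at 29% = $16,240.00
Remaining $447,150 at 22% = $98,373.00
Fee: $40,670.00 + $62,890.00 + $16,240.00 + $98,373.00 = $218,173.00
$218,173.00 exceeds the $162,500 cap, so the fee is capped at $162,500.00.
Referral share: 20% of $162,500.00 = $32,500.00; lead counsel retains $162,500.00 − $32,500.00 = $130,000.00.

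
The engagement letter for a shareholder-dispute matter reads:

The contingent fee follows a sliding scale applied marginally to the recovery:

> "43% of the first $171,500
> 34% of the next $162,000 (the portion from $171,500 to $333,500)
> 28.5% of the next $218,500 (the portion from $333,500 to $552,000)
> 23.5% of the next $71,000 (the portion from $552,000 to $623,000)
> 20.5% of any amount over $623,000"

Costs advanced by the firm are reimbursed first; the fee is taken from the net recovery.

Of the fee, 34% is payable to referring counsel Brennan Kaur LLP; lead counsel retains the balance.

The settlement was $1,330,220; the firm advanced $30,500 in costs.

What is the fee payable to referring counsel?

Fee base (net of costs): $1,330,220 − $30,500 = $1,299,720
First $171,500 at 43% = $73,745.00
Next $162,000 at 34% = $55,080.00
Next $218,500 at 28.5% = $62,272.50
Next $71,000 at 23.5% = $16,685.00
Remaining $676,720 at 20.5% = $138,727.60
Fee: $73,745.00 + $55,080.00 + $62,272.50 + $16,685.00 + $138,727.60 = $346,510.10
Referral share: 34% of $346,510.10 = $117,813.43; lead counsel retains $346,510.10 − $117,813.43 = $228,696.67.

$117,813.43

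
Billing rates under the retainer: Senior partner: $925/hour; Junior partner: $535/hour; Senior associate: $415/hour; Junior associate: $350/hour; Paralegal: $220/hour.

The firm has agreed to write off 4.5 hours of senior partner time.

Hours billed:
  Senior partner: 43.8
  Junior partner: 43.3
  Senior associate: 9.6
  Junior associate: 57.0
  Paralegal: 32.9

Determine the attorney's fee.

Senior partner: 43.8 × $925 = $40,515.00
Junior partner: 43.3 × $535 = $23,165.50
Senior associate: 9.6 × $415 = $3,984.00
Junior associate: 57.0 × $350 = $19,950.00
Paralegal: 32.9 × $220 = $7,238.00
Subtotal: $94,852.50
Write-off: 4.5 × $925 = $4,162.50
Total: $94,852.50 − $4,162.50 = $90,690.00

$90,690.00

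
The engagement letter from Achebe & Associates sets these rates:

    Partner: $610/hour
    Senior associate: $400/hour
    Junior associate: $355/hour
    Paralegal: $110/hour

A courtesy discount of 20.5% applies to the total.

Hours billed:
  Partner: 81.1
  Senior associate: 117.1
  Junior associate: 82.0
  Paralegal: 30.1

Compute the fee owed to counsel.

$102,341.94

Partner: 81.1 × $610 = $49,471.00
Senior associate: 117.1 × $400 = $46,840.00
Junior associate: 82.0 × $355 = $29,110.00
Paralegal: 30.1 × $110 = $3,311.00
Subtotal: $128,732.00
Less 20.5% discount: −$26,390.06
Total: $128,732.00 − $26,390.06 = $102,341.94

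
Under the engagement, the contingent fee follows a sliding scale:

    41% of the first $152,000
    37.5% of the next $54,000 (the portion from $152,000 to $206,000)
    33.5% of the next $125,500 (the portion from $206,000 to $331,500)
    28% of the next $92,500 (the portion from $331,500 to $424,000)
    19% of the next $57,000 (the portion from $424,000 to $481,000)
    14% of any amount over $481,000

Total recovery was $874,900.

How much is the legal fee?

$216,488.50

First $152,000 at 41% = $62,320.00
Next $54,000 at 37.5% = $20,250.00
Next $125,500 at 33.5% = $42,042.50
Next $92,500 at 28% = $25,900.00
Next $57,000 at 19% = $10,830.00
Remaining $393,900 at 14% = $55,146.00
Fee: $62,320.00 + $20,250.00 + $42,042.50 + $25,900.00 + $10,830.00 + $55,146.00 = $216,488.50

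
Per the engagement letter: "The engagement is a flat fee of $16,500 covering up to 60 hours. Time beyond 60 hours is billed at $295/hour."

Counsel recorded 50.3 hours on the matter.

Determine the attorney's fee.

50.3 hours is within the 60-hour scope; only the flat fee applies.

$16,500.00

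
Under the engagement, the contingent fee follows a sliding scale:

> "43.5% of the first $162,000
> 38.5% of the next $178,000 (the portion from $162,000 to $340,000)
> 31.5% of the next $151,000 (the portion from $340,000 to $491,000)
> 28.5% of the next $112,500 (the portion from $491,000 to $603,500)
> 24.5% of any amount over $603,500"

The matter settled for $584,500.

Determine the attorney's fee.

First $162,000 at 43.5% = $70,470.00
Next $178,000 at 38.5% = $68,530.00
Next $151,000 at 31.5% = $47,565.00
Remaining $93,500 at 28.5% = $26,647.50
Fee: $70,470.00 + $68,530.00 + $47,565.00 + $26,647.50 = $213,212.50

$213,212.50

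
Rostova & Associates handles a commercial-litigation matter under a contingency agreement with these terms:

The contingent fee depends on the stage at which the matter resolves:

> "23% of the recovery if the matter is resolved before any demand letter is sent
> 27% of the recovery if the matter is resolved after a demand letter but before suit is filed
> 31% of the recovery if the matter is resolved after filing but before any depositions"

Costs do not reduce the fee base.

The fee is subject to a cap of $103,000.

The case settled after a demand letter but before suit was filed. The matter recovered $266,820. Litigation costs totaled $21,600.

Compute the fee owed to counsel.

$72,041.40

Fee base is the gross recovery, $266,820; costs are reimbursed separately.
The matter settled after a demand letter but before suit was filed, so the 27% rate applies.
$266,820 × 27% = $72,041.40
$72,041.40 is under the $103,000 cap.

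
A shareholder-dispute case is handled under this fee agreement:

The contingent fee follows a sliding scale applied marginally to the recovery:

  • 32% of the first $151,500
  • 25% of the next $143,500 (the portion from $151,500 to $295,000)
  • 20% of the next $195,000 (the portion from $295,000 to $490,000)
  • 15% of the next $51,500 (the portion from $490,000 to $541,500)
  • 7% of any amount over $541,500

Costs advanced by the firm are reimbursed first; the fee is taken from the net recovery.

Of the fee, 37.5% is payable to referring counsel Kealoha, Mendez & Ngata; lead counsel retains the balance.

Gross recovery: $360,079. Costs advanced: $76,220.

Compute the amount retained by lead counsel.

Fee base (net of costs): $360,079 − $76,220 = $283,859
First $151,500 at 32% = $48,480.00
Remaining $132,359 at 25% = $33,089.75
Fee: $48,480.00 + $33,089.75 = $81,569.75
Referral share: 37.5% of $81,569.75 = $30,588.66; lead counsel retains $81,569.75 − $30,588.66 = $50,981.09.

$50,981.09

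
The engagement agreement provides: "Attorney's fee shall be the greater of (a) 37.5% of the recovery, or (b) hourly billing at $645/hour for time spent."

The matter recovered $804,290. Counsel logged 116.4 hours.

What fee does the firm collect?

$301,608.75

(a) 37.5% of $804,290 = $301,608.75
(b) 116.4 × $645 = $75,078.00
The greater is (a): $301,608.75.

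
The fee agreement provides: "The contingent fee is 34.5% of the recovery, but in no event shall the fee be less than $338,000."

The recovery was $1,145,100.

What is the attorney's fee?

34.5% of $1,145,100 = $395,059.50
That exceeds the $338,000 minimum.

$395,059.50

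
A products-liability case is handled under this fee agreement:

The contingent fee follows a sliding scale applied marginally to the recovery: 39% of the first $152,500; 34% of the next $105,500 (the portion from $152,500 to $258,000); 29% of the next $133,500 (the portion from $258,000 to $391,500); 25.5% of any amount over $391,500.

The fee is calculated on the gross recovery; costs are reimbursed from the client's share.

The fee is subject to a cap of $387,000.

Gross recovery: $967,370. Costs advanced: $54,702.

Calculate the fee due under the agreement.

Fee base is the gross recovery, $967,370; costs are reimbursed separately.
First $152,500 at 39% = $59,475.00
Next $105,500 at 34% = $35,870.00
Next $133,500 at 29% = $38,715.00
Remaining $575,870 at 25.5% = $146,846.85
Fee: $59,475.00 + $35,870.00 + $38,715.00 + $146,846.85 = $280,906.85
$280,906.85 is under the $387,000 cap.

$280,906.85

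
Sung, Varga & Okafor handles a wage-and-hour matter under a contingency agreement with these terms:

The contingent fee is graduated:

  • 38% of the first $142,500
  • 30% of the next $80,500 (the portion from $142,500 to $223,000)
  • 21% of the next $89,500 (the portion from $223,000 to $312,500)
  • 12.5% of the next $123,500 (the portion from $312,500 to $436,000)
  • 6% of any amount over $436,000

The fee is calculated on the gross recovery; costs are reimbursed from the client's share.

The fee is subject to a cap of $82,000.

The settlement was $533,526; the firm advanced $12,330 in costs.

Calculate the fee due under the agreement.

$82,000.00

Fee base is the gross recovery, $533,526; costs are reimbursed separately.
First $142,500 at 38% = $54,150.00
Next $80,500 at 30% = $24,150.00
Next $89,500 at 21% = $18,795.00
Next $123,500 at 12.5% = $15,437.50
Remaining $97,526 at 6% = $5,851.56
Fee: $54,150.00 + $24,150.00 + $18,795.00 + $15,437.50 + $5,851.56 = $118,384.06
$118,384.06 exceeds the $82,000 cap, so the fee is capped at $82,000.00.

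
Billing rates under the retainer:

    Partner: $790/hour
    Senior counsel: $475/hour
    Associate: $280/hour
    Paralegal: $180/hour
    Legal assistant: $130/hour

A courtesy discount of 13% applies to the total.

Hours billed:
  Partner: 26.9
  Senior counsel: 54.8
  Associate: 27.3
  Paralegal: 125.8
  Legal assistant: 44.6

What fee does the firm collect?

Partner: 26.9 × $790 = $21,251.00
Senior counsel: 54.8 × $475 = $26,030.00
Associate: 27.3 × $280 = $7,644.00
Paralegal: 125.8 × $180 = $22,644.00
Legal assistant: 44.6 × $130 = $5,798.00
Subtotal: $83,367.00
Less 13% discount: −$10,837.71
Total: $83,367.00 − $10,837.71 = $72,529.29

$72,529.29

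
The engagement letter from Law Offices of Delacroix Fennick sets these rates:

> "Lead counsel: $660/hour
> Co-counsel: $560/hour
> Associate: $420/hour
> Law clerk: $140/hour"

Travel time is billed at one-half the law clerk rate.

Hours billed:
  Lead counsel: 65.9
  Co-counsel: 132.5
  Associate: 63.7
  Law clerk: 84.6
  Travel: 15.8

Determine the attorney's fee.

$157,398.00

Lead counsel: 65.9 × $660 = $43,494.00
Co-counsel: 132.5 × $560 = $74,200.00
Associate: 63.7 × $420 = $26,754.00
Law clerk: 84.6 × $140 = $11,844.00
Subtotal: $43,494.00 + $74,200.00 + $26,754.00 + $11,844.00 = $156,292.00
Travel: 15.8 × ($140 ÷ 2) = 15.8 × $70.00 = $1,106.00
Total: $156,292.00 + $1,106.00 = $157,398.00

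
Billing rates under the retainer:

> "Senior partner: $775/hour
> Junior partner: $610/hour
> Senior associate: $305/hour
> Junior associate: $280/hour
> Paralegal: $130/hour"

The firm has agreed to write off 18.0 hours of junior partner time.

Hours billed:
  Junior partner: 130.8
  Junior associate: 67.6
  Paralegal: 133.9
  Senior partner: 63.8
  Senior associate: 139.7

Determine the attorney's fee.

$197,196.50

Senior partner: 63.8 × $775 = $49,445.00
Junior partner: 130.8 × $610 = $79,788.00
Senior associate: 139.7 × $305 = $42,608.50
Junior associate: 67.6 × $280 = $18,928.00
Paralegal: 133.9 × $130 = $17,407.00
Subtotal: $208,176.50
Write-off: 18.0 × $610 = $10,980.00
Total: $208,176.50 − $10,980.00 = $197,196.50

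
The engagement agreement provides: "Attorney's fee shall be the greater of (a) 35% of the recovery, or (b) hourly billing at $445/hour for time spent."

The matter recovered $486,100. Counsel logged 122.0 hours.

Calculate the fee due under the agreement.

(a) 35% of $486,100 = $170,135.00
(b) 122.0 × $445 = $54,290.00
The greater is (a): $170,135.00.

$170,135.00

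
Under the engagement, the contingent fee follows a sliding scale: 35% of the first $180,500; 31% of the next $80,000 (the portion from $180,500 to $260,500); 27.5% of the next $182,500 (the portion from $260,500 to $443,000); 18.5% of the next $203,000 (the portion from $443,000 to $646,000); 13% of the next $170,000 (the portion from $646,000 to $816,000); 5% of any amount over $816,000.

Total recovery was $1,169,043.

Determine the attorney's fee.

$215,469.65

First $180,500 at 35% = $63,175.00
Next $80,000 at 31% = $24,800.00
Next $182,500 at 27.5% = $50,187.50
Next $203,000 at 18.5% = $37,555.00
Next $170,000 at 13% = $22,100.00
Remaining $353,043 at 5% = $17,652.15
Fee: $63,175.00 + $24,800.00 + $50,187.50 + $37,555.00 + $22,100.00 + $17,652.15 = $215,469.65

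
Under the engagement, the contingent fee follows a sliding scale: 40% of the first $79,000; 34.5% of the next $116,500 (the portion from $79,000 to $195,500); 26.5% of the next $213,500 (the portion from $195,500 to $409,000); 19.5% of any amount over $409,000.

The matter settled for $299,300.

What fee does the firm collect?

$99,299.50

First $79,000 at 40% = $31,600.00
Next $116,500 at 34.5% = $40,192.50
Remaining $103,800 at 26.5% = $27,507.00
Fee: $31,600.00 + $40,192.50 + $27,507.00 = $99,299.50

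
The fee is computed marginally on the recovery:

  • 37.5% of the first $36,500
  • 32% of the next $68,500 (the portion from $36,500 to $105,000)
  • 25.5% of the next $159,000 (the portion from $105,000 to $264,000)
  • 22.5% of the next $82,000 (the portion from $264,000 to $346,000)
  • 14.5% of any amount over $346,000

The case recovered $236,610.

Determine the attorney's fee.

$69,168.05

First $36,500 at 37.5% = $13,687.50
Next $68,500 at 32% = $21,920.00
Remaining $131,610 at 25.5% = $33,560.55
Fee: $13,687.50 + $21,920.00 + $33,560.55 = $69,168.05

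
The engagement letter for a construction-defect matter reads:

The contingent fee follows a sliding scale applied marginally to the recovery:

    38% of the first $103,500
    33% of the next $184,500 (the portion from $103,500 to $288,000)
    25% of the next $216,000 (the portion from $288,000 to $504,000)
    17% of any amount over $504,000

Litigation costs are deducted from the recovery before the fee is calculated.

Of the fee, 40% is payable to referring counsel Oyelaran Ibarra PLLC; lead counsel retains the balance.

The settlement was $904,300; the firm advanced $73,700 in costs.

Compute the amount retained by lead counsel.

$125,842.20

Fee base (net of costs): $904,300 − $73,700 = $830,600
First $103,500 at 38% = $39,330.00
Next $184,500 at 33% = $60,885.00
Next $216,000 at 25% = $54,000.00
Remaining $326,600 at 17% = $55,522.00
Fee: $39,330.00 + $60,885.00 + $54,000.00 + $55,522.00 = $209,737.00
Referral share: 40% of $209,737.00 = $83,894.80; lead counsel retains $209,737.00 − $83,894.80 = $125,842.20.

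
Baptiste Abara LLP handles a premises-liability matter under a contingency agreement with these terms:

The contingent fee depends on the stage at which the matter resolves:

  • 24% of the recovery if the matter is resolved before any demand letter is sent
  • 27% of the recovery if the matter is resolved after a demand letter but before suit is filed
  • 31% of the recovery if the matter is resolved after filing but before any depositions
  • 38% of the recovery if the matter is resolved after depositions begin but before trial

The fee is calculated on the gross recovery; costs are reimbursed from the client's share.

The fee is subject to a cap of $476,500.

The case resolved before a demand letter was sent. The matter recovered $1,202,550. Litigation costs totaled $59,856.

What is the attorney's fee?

$288,612.00

Fee base is the gross recovery, $1,202,550; costs are reimbursed separately.
The matter resolved before a demand letter was sent, so the 24% rate applies.
$1,202,550 × 24% = $288,612.00
$288,612.00 is under the $476,500 cap.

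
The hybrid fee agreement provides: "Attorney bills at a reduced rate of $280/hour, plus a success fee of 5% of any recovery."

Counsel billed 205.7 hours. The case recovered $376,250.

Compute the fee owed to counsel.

Hourly: 205.7 × $280 = $57,596.00
Success fee: 5% of $376,250 = $18,812.50
Total: $57,596.00 + $18,812.50 = $76,408.50

$76,408.50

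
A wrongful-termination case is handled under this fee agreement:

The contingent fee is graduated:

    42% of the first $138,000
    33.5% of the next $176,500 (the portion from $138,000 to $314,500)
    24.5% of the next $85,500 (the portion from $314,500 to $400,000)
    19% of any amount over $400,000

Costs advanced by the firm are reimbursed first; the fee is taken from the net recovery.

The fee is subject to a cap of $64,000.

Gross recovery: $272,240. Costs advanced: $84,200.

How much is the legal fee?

$64,000.00

Fee base (net of costs): $272,240 − $84,200 = $188,040
First $138,000 at 42% = $57,960.00
Remaining $50,040 at 33.5% = $16,763.40
Fee: $57,960.00 + $16,763.40 = $74,723.40
$74,723.40 exceeds the $64,000 cap, so the fee is capped at $64,000.00.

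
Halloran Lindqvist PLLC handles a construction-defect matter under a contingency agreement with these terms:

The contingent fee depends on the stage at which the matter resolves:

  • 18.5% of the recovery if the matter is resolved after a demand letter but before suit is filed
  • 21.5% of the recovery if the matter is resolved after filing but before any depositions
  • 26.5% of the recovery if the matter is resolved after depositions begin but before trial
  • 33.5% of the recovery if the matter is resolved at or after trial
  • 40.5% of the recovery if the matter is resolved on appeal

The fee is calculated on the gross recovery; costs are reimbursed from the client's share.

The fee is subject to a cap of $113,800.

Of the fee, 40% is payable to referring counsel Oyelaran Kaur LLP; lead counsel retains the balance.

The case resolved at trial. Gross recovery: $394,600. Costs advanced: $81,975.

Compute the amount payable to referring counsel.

$45,520.00

Fee base is the gross recovery, $394,600; costs are reimbursed separately.
The matter resolved at trial, so the 33.5% rate applies.
$394,600 × 33.5% = $132,191.00
$132,191.00 exceeds the $113,800 cap, so the fee is capped at $113,800.00.
Referral share: 40% of $113,800.00 = $45,520.00; lead counsel retains $113,800.00 − $45,520.00 = $68,280.00.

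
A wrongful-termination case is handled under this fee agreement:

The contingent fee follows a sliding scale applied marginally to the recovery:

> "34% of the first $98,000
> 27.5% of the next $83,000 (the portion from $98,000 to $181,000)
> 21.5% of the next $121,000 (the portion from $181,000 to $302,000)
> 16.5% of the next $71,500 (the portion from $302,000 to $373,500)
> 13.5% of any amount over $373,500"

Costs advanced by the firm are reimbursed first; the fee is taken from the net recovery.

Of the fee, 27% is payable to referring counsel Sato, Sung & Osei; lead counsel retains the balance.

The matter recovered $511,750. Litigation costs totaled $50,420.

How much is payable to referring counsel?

Fee base (net of costs): $511,750 − $50,420 = $461,330
First $98,000 at 34% = $33,320.00
Next $83,000 at 27.5% = $22,825.00
Next $121,000 at 21.5% = $26,015.00
Next $71,500 at 16.5% = $11,797.50
Remaining $87,830 at 13.5% = $11,857.05
Fee: $33,320.00 + $22,825.00 + $26,015.00 + $11,797.50 + $11,857.05 = $105,814.55
Referral share: 27% of $105,814.55 = $28,569.93; lead counsel retains $105,814.55 − $28,569.93 = $77,244.62.

$28,569.93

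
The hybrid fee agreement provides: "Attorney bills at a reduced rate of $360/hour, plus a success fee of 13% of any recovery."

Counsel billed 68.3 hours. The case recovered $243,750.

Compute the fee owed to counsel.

Hourly: 68.3 × $360 = $24,588.00
Success fee: 13% of $243,750 = $31,687.50
Total: $24,588.00 + $31,687.50 = $56,275.50

$56,275.50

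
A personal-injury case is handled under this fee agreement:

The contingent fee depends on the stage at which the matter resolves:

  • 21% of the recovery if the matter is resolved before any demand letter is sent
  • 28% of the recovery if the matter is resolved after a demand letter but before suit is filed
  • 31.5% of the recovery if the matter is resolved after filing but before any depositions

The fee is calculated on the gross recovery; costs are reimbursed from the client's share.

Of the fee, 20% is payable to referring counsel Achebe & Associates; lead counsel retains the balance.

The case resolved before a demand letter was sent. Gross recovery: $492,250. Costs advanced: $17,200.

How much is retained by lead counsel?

Fee base is the gross recovery, $492,250; costs are reimbursed separately.
The matter resolved before a demand letter was sent, so the 21% rate applies.
$492,250 × 21% = $103,372.50
Referral share: 20% of $103,372.50 = $20,674.50; lead counsel retains $103,372.50 − $20,674.50 = $82,698.00.

$82,698.00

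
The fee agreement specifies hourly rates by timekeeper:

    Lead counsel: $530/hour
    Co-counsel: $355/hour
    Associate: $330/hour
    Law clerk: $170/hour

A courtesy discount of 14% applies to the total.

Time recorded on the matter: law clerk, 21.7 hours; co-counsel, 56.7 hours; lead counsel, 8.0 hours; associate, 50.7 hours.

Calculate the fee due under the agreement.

Lead counsel: 8.0 × $530 = $4,240.00
Co-counsel: 56.7 × $355 = $20,128.50
Associate: 50.7 × $330 = $16,731.00
Law clerk: 21.7 × $170 = $3,689.00
Subtotal: $44,788.50
Less 14% discount: −$6,270.39
Total: $44,788.50 − $6,270.39 = $38,518.11

$38,518.11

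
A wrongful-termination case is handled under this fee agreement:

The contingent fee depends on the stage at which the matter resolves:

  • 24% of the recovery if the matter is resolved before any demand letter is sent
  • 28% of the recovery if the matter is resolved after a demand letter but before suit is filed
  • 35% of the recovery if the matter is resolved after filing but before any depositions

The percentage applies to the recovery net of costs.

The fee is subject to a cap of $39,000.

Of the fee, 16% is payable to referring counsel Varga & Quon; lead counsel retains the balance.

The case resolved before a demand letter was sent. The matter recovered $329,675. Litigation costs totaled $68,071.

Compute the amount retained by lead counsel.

Fee base (net of costs): $329,675 − $68,071 = $261,604
The matter resolved before a demand letter was sent, so the 24% rate applies.
$261,604 × 24% = $62,784.96
$62,784.96 exceeds the $39,000 cap, so the fee is capped at $39,000.00.
Referral share: 16% of $39,000.00 = $6,240.00; lead counsel retains $39,000.00 − $6,240.00 = $32,760.00.

$32,760.00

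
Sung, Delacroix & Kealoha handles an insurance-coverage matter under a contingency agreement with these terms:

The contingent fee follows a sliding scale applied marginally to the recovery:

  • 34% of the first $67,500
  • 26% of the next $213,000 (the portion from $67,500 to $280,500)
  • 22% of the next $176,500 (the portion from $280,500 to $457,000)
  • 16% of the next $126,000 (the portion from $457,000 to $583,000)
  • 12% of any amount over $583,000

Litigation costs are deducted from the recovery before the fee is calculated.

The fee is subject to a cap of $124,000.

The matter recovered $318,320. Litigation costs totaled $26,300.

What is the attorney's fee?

Fee base (net of costs): $318,320 − $26,300 = $292,020
First $67,500 at 34% = $22,950.00
Next $213,000 at 26% = $55,380.00
Remaining $11,520 at 22% = $2,534.40
Fee: $22,950.00 + $55,380.00 + $2,534.40 = $80,864.40
$80,864.40 is under the $124,000 cap.

$80,864.40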